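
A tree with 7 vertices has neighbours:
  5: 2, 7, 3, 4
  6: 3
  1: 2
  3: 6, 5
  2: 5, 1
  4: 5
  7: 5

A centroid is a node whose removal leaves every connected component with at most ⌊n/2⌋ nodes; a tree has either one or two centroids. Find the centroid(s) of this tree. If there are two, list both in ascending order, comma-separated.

5

If 5 is removed the pieces have sizes 2, 2, 1, 1, all ≤ ⌊7/2⌋ = 3.
No neighbour of 5 does as well, so 5 is the unique centroid.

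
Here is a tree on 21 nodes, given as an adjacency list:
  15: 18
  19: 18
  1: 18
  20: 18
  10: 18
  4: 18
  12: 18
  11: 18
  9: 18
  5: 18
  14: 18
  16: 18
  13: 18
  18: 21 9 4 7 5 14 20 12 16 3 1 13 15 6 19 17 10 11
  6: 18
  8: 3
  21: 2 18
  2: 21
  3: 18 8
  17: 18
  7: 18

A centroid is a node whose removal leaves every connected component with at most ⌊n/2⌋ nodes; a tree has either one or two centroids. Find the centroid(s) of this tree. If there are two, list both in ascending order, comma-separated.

18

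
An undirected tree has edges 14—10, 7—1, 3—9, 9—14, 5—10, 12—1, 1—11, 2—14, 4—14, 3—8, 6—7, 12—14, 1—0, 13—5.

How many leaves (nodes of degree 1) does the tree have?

The leaves are 0, 2, 4, 6, 8, 11, 13.
That is 7 leaves.

7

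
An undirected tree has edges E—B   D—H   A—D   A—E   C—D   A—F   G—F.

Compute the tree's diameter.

4

A longest path is H-D-A-E-B, with 4 edges.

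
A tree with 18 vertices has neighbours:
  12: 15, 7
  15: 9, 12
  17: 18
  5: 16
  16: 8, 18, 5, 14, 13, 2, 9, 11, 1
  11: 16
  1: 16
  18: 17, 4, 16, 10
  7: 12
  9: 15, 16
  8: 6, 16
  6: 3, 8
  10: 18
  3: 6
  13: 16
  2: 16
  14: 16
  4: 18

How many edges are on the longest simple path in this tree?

7

A longest path is 7 – 12 – 15 – 9 – 16 – 8 – 6 – 3, with 7 edges.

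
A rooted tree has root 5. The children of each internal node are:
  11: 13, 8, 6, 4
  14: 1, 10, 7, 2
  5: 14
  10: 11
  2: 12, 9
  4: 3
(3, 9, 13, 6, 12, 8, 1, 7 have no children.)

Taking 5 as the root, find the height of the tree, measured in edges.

A deepest node is 3, reached by 5 – 14 – 10 – 11 – 4 – 3.
That path has 5 edges, so the height is 5.

5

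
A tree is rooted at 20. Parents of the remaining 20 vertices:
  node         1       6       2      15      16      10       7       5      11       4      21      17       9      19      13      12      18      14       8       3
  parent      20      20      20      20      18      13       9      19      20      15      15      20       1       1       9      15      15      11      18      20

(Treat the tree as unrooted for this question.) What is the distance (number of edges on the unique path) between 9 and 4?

The path is 9–1–20–15–4, which has 4 edges.

4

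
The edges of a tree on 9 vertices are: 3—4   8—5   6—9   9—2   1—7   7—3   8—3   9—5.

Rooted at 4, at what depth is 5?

3

4 – 3 – 8 – 5 — 3 edges.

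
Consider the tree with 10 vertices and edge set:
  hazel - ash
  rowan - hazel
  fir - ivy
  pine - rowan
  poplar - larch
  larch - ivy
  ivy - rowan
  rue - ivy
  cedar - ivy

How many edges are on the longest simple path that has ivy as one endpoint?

The node farthest from ivy is ash, via ivy-rowan-hazel-ash — 3 edges.

3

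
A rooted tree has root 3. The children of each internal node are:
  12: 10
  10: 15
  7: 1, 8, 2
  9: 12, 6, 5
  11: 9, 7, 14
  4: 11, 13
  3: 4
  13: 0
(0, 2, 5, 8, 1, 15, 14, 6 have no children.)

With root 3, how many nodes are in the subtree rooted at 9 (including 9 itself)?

6

The subtree rooted at 9 contains: 9, 5, 6, 12, 10, 15 — 6 nodes.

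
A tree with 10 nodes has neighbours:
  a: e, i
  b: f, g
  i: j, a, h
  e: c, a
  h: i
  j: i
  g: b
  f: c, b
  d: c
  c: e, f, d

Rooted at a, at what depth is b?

Climbing from b to the root: b–f–c–e–a. That's 4 steps.

4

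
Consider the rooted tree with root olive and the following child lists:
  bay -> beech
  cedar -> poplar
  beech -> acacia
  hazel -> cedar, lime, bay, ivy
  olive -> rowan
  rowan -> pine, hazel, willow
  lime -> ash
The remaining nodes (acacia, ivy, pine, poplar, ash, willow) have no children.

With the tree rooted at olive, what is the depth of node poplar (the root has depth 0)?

4

Path from olive to poplar: olive – rowan – hazel – cedar – poplar, which has 4 edges.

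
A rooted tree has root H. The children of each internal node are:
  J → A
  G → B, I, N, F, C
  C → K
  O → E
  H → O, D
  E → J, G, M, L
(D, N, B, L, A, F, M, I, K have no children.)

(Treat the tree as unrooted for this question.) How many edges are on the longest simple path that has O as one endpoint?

Distances from O peak at 4, attained at K.
O-E-G-C-K

4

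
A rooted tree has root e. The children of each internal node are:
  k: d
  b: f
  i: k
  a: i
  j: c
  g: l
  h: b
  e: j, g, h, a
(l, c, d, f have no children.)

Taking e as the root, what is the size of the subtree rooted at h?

h's subtree: {h, b, f}, size 3.

3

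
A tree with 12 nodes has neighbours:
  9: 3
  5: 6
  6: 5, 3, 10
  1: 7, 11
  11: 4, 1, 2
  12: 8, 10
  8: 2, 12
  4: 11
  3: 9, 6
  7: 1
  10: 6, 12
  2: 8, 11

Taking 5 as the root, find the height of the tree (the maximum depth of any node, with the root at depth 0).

The longest root-to-leaf path is 5 – 6 – 10 – 12 – 8 – 2 – 11 – 1 – 7 (8 edges).

8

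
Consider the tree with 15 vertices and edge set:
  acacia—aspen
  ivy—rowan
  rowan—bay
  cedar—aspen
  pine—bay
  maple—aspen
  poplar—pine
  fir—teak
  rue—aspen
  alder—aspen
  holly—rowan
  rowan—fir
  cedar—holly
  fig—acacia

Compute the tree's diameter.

8

Starting from fig, a farthest node is poplar at distance 8.
One longest path: fig - acacia - aspen - cedar - holly - rowan - bay - pine - poplar.
So the diameter is 8.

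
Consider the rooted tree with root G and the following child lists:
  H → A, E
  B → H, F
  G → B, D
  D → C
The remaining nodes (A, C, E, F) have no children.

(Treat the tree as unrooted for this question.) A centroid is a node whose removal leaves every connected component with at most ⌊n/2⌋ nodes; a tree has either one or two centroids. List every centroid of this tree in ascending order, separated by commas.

Removing B splits the tree into components of sizes 3, 3, 1; the largest is 3 ≤ ⌊8/2⌋ = 4.
No neighbour of B does as well, so B is the unique centroid.

B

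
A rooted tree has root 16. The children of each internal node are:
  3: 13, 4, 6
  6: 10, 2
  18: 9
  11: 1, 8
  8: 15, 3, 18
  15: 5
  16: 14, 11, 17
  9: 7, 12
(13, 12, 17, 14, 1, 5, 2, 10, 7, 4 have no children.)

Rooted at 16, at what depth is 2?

Climbing from 2 to the root: 2 → 6 → 3 → 8 → 11 → 16. That's 5 steps.

5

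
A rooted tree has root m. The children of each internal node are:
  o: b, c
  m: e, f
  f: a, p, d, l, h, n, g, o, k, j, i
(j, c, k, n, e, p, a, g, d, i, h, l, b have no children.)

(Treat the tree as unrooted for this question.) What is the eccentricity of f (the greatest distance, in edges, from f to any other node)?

A farthest node from f is b (e, c also at distance 2).
The path f – o – b has 2 edges.

2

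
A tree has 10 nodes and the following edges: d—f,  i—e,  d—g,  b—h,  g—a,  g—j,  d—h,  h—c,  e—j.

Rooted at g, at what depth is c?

3

Climbing from c to the root: c – h – d – g. That's 3 steps.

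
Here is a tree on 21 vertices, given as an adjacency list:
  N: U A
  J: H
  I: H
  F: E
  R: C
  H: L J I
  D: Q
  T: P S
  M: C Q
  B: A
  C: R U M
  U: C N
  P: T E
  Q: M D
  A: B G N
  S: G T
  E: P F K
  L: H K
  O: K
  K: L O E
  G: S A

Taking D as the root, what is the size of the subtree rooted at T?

Descendants of T (including itself): T, P, E, F, K, O, L, H, I, J. That's 10.

10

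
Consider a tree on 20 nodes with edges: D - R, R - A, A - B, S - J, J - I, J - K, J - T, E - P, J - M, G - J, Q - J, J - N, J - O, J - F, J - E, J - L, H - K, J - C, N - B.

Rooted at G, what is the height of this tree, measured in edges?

6

D sits deepest: G-J-N-B-A-R-D — 6 edges from the root.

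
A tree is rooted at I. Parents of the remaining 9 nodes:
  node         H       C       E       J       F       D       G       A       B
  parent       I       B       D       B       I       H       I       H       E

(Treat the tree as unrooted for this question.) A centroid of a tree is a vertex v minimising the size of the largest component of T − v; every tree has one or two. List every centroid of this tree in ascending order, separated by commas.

Removing H splits the tree into components of sizes 5, 3, 1; the largest is 5 ≤ ⌊10/2⌋ = 5.
Its neighbour D also leaves a largest component of size 5, so both are centroids.

D, H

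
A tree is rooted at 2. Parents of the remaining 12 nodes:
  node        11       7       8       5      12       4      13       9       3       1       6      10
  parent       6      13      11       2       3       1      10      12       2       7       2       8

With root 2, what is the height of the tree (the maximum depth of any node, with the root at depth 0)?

A deepest node is 4, reached by 2–6–11–8–10–13–7–1–4.
That path has 8 edges, so the height is 8.

8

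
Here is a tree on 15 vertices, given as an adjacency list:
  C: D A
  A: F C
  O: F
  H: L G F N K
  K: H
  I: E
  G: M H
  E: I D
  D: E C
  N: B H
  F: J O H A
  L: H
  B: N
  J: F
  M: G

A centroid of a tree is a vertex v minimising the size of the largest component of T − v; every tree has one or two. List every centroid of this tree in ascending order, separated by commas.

F

If F is removed the pieces have sizes 7, 5, 1, 1, all ≤ ⌊15/2⌋ = 7.
Every other node leaves some component of size > 7, so the centroid is unique.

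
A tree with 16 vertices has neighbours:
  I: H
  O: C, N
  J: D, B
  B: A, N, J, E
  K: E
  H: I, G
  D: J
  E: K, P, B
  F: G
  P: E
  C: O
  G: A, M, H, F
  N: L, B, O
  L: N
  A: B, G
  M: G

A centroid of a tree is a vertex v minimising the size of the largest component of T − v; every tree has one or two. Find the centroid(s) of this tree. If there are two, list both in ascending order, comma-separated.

B

Delete B: the remaining components have sizes 6, 4, 3, 2. Max 6 ≤ 8, so B is a centroid.
Every other node leaves some component of size > 8, so the centroid is unique.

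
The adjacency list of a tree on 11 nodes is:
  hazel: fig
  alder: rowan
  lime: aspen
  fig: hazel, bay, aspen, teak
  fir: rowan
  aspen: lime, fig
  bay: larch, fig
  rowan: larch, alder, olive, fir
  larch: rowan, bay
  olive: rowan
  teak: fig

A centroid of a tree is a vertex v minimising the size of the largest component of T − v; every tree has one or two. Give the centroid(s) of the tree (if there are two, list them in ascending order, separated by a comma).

Removing bay splits the tree into components of sizes 5, 5; the largest is 5 ≤ ⌊11/2⌋ = 5.
Every other node leaves some component of size > 5, so the centroid is unique.

bay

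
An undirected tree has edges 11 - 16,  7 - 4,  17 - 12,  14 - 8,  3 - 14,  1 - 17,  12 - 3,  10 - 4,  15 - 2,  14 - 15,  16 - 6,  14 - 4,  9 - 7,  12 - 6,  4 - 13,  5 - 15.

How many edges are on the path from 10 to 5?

Walking from 10: 10 – 4 – 14 – 15 – 5. Length 4.

4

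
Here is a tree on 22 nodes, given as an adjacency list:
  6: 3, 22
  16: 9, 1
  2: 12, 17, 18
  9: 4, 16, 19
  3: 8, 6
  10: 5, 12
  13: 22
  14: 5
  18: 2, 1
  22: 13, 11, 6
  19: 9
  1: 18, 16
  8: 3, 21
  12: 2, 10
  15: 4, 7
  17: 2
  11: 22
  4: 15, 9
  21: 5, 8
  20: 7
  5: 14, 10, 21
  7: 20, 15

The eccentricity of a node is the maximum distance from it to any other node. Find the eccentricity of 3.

The node farthest from 3 is 20, via 3–8–21–5–10–12–2–18–1–16–9–4–15–7–20 — 14 edges.

14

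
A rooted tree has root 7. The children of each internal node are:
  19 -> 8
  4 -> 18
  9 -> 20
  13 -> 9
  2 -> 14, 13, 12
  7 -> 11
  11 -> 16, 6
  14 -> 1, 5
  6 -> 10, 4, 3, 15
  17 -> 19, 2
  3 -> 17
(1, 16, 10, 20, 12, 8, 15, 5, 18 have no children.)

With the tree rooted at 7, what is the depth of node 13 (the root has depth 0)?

6

Path from 7 to 13: 7–11–6–3–17–2–13, which has 6 edges.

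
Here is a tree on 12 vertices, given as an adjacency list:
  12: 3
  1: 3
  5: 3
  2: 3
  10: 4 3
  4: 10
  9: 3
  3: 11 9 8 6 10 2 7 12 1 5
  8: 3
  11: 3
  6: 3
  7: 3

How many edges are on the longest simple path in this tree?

3

A longest path is 4 – 10 – 3 – 2, with 3 edges.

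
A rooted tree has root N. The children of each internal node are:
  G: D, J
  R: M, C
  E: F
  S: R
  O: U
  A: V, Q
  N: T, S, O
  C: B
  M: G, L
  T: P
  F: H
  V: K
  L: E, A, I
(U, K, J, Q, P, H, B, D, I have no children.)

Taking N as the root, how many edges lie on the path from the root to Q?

6

Path from N to Q: N – S – R – M – L – A – Q, which has 6 edges.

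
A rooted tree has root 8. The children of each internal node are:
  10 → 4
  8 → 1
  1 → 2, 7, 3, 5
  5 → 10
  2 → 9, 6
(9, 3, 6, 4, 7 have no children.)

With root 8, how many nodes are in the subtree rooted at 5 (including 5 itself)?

5's subtree: {5, 10, 4}, size 3.

3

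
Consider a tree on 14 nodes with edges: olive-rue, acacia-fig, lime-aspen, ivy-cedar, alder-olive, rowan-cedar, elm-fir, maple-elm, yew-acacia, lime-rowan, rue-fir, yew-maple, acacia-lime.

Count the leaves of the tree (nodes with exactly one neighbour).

Exactly 4 nodes have a single neighbour: alder, aspen, fig, ivy.

4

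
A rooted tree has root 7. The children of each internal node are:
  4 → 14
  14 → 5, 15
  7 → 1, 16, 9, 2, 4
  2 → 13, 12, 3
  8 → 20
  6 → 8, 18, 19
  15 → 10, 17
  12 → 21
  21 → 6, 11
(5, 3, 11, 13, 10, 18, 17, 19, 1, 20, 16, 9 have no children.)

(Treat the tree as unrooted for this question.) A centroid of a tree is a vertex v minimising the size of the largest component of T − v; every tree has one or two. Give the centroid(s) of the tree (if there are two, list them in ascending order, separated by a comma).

Removing 2 splits the tree into components of sizes 10, 8, 1, 1; the largest is 10 ≤ ⌊21/2⌋ = 10.
Every other node leaves some component of size > 10, so the centroid is unique.

2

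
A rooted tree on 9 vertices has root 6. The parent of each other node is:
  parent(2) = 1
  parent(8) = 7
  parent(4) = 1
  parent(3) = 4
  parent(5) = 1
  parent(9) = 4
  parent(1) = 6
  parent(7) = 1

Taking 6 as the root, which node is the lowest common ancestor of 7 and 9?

Path 7→root: 7 1 6; path 9→root: 9 4 1 6.
First common node: 1.

1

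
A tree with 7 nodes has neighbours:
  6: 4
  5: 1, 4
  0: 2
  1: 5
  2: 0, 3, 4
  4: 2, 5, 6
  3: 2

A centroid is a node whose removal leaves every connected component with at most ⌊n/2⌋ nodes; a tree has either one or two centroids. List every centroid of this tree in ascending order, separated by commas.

4

Removing 4 splits the tree into components of sizes 3, 2, 1; the largest is 3 ≤ ⌊7/2⌋ = 3.
No neighbour of 4 does as well, so 4 is the unique centroid.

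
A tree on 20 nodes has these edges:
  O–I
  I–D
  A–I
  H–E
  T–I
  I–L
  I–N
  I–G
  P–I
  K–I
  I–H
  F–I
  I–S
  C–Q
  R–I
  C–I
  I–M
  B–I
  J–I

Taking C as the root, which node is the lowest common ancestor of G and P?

Ancestors of G (toward the root): G, I, C.
Ancestors of P: P, I, C.
The deepest node appearing in both lists is I.

I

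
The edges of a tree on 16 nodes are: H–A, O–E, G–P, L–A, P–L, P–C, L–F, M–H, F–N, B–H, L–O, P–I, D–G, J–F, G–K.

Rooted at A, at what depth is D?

4

A → L → P → G → D — 4 edges.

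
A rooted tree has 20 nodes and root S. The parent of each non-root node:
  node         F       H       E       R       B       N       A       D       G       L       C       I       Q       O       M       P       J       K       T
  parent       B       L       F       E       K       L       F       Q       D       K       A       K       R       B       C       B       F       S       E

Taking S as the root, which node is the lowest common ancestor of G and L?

G's ancestor chain is G, D, Q, R, E, F, B, K, S and L's is L, K, S; they first meet at K.

K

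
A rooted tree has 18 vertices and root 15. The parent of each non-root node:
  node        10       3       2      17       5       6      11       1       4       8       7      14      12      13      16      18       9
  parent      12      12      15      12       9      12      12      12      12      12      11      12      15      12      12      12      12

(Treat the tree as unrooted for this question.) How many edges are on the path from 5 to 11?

3

5 – 9 – 12 – 11: 3 edges.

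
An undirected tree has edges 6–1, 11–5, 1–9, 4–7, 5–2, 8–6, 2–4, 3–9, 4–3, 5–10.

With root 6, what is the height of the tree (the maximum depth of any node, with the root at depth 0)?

7

A deepest node is 11, reached by 6 – 1 – 9 – 3 – 4 – 2 – 5 – 11.
That path has 7 edges, so the height is 7.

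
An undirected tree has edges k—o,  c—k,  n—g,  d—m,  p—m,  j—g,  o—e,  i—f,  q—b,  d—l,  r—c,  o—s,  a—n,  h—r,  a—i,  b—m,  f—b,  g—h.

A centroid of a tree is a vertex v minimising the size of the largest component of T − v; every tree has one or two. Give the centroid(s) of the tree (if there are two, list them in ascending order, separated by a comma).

Removing n splits the tree into components of sizes 9, 9; the largest is 9 ≤ ⌊19/2⌋ = 9.
No neighbour of n does as well, so n is the unique centroid.

n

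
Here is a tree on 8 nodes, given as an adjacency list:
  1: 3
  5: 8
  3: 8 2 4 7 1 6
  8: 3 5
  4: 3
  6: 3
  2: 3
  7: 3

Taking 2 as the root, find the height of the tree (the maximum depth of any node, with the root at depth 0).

3

5 sits deepest: 2 → 3 → 8 → 5 — 3 edges from the root.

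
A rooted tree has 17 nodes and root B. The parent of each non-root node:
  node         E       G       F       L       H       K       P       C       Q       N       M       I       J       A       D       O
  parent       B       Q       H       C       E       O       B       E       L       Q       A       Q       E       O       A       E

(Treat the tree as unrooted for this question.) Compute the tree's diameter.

BFS from I reaches D last, at distance 7; BFS from D confirms no node is farther.
Path: I-Q-L-C-E-O-A-D.

7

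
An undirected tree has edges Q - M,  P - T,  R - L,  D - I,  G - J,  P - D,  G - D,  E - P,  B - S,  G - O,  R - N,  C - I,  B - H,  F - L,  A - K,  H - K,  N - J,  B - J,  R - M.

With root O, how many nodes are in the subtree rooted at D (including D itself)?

6

D's subtree: {D, I, P, C, E, T}, size 6.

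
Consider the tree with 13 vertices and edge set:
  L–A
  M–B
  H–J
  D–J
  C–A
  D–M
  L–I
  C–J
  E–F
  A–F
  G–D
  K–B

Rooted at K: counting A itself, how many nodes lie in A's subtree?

5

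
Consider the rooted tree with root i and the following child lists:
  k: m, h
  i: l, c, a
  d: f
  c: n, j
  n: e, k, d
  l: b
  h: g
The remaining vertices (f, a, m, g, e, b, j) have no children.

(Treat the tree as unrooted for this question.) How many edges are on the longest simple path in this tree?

A longest path is b–l–i–c–n–k–h–g, with 7 edges.

7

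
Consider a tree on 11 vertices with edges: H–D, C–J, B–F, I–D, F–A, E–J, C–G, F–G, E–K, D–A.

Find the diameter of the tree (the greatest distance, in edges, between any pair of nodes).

8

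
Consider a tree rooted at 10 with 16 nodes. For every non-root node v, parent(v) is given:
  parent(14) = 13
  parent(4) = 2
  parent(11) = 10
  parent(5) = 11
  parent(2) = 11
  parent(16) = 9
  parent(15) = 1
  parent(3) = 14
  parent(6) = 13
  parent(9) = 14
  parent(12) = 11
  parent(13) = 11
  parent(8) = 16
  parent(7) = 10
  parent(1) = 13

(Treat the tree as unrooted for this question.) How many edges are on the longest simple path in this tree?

7

BFS from 8 reaches 7 last, at distance 7; BFS from 7 confirms no node is farther.
Path: 8-16-9-14-13-11-10-7.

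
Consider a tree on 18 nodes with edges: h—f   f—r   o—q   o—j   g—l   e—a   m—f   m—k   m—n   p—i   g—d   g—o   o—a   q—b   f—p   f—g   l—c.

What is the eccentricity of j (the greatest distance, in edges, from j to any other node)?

Distances from j peak at 5, attained at k (n, i also at distance 5).
j–o–g–f–m–k

5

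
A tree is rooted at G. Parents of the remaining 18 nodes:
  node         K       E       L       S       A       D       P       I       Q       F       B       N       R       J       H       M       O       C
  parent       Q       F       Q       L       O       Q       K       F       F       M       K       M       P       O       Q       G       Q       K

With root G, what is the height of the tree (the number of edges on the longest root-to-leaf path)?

6

A deepest node is R, reached by G → M → F → Q → K → P → R.
That path has 6 edges, so the height is 6.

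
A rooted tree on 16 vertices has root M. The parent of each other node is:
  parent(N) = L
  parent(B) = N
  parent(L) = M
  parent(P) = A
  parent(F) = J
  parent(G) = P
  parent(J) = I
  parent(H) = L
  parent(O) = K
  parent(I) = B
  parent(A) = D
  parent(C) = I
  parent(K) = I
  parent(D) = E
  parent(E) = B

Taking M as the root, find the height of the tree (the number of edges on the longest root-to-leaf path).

8

The longest root-to-leaf path is M → L → N → B → E → D → A → P → G (8 edges).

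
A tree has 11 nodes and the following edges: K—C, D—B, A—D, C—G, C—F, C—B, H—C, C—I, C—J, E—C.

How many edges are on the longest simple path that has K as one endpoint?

A farthest node from K is A.
The path K-C-B-D-A has 4 edges.

4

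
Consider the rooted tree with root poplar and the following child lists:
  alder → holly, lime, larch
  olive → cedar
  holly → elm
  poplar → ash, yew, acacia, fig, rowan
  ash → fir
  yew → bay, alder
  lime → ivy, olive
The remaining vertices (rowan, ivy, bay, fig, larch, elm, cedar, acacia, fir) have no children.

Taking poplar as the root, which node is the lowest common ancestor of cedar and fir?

poplar

Ancestors of cedar (toward the root): cedar, olive, lime, alder, yew, poplar.
Ancestors of fir: fir, ash, poplar.
The deepest node appearing in both lists is poplar.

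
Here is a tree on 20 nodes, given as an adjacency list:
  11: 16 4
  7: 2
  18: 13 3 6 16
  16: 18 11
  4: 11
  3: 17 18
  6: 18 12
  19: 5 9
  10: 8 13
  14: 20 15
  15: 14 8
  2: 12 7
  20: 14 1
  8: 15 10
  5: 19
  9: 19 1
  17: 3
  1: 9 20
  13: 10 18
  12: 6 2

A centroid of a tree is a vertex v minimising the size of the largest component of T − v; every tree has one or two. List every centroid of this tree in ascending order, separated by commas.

If 18 is removed the pieces have sizes 10, 4, 3, 2, all ≤ ⌊20/2⌋ = 10.
Its neighbour 13 also leaves a largest component of size 10, so both are centroids.

13, 18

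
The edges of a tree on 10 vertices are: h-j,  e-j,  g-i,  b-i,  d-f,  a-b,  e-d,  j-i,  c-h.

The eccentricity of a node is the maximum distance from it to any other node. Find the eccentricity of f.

Distances from f peak at 6, attained at a.
f–d–e–j–i–b–a

6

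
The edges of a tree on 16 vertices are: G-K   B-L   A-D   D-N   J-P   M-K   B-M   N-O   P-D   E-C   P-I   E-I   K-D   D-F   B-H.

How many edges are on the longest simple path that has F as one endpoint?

5

Distances from F peak at 5, attained at C (H, L also at distance 5).
F–D–P–I–E–C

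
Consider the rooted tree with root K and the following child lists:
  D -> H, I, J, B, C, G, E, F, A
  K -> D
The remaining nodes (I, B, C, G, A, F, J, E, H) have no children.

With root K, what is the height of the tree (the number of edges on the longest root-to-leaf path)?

G sits deepest: K–D–G — 2 edges from the root.

2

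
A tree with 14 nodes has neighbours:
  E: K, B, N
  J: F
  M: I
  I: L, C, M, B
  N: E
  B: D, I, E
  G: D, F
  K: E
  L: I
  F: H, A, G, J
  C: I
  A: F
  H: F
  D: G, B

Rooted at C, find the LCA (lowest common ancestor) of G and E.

Ancestors of G (toward the root): G, D, B, I, C.
Ancestors of E: E, B, I, C.
The deepest node appearing in both lists is B.

B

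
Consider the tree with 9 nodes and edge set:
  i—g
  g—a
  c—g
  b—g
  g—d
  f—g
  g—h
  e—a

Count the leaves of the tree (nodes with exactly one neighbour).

7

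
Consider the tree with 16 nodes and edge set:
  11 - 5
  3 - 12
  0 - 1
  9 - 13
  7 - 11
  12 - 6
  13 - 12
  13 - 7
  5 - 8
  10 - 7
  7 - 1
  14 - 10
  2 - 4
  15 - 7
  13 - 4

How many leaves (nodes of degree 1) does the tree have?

8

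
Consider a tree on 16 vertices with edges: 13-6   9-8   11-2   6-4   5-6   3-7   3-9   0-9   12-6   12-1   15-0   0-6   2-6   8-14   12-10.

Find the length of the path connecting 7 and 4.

7 – 3 – 9 – 0 – 6 – 4: 5 edges.

5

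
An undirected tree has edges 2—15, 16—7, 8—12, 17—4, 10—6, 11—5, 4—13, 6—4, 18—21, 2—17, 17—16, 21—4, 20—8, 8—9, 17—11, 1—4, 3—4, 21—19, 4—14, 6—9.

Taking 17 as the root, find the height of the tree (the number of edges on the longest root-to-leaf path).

5

12 sits deepest: 17-4-6-9-8-12 — 5 edges from the root.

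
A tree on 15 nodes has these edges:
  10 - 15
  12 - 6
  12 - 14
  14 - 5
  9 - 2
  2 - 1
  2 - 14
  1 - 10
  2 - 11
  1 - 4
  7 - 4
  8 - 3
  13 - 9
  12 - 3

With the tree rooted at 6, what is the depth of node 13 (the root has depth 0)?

5

6 – 12 – 14 – 2 – 9 – 13 — 5 edges.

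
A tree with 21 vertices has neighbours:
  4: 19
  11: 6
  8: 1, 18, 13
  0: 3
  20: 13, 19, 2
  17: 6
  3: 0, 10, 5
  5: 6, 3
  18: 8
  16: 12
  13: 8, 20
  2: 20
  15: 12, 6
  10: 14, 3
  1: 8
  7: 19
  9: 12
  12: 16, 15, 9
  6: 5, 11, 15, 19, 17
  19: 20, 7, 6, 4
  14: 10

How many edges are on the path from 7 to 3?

4

7–19–6–5–3: 4 edges.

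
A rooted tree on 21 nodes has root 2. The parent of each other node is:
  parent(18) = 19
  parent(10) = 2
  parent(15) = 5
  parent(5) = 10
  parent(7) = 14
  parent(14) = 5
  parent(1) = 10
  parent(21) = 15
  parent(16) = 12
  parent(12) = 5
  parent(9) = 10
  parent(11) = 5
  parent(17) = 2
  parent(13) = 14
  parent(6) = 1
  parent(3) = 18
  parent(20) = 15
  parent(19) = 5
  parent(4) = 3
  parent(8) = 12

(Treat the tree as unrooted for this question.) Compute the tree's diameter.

Starting from 4, a farthest node is 6 at distance 7.
One longest path: 4-3-18-19-5-10-1-6.
So the diameter is 7.

7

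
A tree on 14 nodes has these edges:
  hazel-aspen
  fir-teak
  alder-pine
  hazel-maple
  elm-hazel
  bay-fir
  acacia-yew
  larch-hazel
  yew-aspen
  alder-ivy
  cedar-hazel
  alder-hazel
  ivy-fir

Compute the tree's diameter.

7

A longest path is bay–fir–ivy–alder–hazel–aspen–yew–acacia, with 7 edges.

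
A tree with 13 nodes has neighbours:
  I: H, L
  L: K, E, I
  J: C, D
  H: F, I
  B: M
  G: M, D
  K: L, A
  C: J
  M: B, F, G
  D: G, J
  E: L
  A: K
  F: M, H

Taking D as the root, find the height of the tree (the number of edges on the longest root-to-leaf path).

A deepest node is A, reached by D-G-M-F-H-I-L-K-A.
That path has 8 edges, so the height is 8.

8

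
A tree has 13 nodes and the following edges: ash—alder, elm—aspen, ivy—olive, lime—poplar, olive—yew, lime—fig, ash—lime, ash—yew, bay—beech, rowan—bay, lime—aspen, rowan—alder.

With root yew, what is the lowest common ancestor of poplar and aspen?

poplar's ancestor chain is poplar, lime, ash, yew and aspen's is aspen, lime, ash, yew; they first meet at lime.

lime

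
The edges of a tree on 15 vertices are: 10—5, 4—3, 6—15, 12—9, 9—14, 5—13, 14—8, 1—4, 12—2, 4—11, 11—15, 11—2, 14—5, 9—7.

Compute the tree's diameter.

A longest path is 10–5–14–9–12–2–11–4–3, with 8 edges.

8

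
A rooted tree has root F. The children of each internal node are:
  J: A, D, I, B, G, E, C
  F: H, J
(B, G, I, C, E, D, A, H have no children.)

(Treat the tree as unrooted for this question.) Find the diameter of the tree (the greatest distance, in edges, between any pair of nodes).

3

A longest path is H - F - J - C, with 3 edges.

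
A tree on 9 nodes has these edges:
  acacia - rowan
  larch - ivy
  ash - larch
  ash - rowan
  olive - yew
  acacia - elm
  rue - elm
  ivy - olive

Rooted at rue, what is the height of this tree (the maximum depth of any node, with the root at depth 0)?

A deepest node is yew, reached by rue–elm–acacia–rowan–ash–larch–ivy–olive–yew.
That path has 8 edges, so the height is 8.

8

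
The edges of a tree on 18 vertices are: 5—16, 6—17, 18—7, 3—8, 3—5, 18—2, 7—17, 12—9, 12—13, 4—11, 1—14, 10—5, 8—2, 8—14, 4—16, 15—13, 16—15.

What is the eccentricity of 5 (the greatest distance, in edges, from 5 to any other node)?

7

The node farthest from 5 is 6, via 5–3–8–2–18–7–17–6 — 7 edges.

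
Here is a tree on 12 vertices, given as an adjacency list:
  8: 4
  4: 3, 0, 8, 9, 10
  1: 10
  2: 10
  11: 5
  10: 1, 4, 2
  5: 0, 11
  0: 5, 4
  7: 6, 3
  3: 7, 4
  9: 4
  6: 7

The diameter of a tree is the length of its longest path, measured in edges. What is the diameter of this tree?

BFS from 11 reaches 6 last, at distance 6; BFS from 6 confirms no node is farther.
Path: 11 - 5 - 0 - 4 - 3 - 7 - 6.

6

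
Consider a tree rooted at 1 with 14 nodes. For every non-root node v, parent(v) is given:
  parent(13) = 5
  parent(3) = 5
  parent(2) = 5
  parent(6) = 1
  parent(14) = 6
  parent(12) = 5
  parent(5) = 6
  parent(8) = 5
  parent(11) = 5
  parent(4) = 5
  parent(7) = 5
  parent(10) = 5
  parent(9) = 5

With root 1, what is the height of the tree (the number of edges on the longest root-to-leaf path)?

8 sits deepest: 1–6–5–8 — 3 edges from the root.

3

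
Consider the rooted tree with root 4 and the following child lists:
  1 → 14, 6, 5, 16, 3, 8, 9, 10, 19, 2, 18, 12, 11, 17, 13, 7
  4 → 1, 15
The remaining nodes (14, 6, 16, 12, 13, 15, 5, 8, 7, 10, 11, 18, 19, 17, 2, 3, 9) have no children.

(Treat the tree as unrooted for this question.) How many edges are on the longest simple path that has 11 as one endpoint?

The node farthest from 11 is 15, via 11–1–4–15 — 3 edges.

3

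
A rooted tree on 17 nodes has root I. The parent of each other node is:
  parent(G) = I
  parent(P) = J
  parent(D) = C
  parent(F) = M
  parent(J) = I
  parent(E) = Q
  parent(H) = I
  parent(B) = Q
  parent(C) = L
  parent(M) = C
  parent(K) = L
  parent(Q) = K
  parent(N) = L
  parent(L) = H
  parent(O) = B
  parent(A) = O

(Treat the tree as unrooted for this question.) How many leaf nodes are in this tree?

Exactly 7 nodes have a single neighbour: A, D, E, F, G, N, P.

7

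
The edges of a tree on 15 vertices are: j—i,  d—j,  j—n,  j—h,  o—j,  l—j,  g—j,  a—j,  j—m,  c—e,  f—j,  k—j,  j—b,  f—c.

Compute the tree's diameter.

4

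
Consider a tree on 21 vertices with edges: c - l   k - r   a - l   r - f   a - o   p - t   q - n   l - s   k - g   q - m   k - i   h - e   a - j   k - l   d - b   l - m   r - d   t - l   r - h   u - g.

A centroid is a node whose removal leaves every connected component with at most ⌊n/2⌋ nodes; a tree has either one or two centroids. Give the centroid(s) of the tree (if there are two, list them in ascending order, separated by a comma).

l

If l is removed the pieces have sizes 10, 3, 3, 2, 1, 1, all ≤ ⌊21/2⌋ = 10.
Every other node leaves some component of size > 10, so the centroid is unique.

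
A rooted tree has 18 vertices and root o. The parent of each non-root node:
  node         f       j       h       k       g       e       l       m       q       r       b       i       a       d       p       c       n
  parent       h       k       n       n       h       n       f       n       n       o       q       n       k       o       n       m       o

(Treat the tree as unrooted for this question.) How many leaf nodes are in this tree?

The leaves are a, b, c, d, e, g, i, j, l, p, r.
That is 11 leaves.

11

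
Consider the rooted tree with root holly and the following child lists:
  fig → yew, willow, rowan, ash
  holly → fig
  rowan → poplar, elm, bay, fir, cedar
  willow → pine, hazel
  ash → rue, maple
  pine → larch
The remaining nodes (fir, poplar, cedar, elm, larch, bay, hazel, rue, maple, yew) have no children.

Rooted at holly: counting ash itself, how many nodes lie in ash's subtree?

3

The subtree rooted at ash contains: ash, maple, rue — 3 nodes.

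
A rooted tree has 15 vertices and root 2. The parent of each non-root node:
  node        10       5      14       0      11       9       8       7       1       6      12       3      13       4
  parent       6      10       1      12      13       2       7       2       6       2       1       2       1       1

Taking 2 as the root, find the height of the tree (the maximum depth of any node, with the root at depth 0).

The longest root-to-leaf path is 2-6-1-12-0 (4 edges).

4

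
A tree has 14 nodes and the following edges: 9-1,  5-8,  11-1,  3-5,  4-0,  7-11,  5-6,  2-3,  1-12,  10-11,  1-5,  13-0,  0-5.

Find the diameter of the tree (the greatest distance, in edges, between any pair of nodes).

5

BFS from 10 reaches 4 last, at distance 5; BFS from 4 confirms no node is farther.
Path: 10 - 11 - 1 - 5 - 0 - 4.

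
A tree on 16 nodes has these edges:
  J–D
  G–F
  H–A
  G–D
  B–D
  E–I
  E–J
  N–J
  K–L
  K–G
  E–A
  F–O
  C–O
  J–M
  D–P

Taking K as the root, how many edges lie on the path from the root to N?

Climbing from N to the root: N – J – D – G – K. That's 4 steps.

4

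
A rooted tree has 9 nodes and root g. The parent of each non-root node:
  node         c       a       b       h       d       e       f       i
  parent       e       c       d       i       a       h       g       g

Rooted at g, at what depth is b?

Path from g to b: g–i–h–e–c–a–d–b, which has 7 edges.

7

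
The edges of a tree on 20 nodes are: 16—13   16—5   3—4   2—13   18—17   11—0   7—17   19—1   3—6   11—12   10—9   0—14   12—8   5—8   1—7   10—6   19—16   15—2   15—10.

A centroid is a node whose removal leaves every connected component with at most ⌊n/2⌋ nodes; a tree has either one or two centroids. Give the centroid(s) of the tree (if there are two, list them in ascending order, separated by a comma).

If 16 is removed the pieces have sizes 8, 6, 5, all ≤ ⌊20/2⌋ = 10.
Every other node leaves some component of size > 10, so the centroid is unique.

16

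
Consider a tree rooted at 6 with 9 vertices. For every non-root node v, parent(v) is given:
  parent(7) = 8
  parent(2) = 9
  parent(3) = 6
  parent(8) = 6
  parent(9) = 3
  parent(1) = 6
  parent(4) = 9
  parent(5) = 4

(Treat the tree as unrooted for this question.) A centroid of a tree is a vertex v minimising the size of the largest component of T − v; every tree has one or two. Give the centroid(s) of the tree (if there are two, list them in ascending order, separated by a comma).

3

Removing 3 splits the tree into components of sizes 4, 4; the largest is 4 ≤ ⌊9/2⌋ = 4.
No neighbour of 3 does as well, so 3 is the unique centroid.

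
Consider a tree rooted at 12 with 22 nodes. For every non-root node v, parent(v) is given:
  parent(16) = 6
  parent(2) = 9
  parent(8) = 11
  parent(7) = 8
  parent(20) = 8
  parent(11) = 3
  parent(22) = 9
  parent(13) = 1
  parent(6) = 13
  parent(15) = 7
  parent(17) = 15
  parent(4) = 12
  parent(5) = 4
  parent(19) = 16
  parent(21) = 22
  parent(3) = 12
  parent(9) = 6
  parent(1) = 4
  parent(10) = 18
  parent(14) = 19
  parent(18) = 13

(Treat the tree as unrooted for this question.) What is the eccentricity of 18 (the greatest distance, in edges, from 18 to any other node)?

10

Distances from 18 peak at 10, attained at 17.
18-13-1-4-12-3-11-8-7-15-17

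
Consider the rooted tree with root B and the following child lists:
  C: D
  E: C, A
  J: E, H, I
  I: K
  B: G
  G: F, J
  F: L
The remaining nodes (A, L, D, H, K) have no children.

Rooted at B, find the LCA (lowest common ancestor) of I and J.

Path I→root: I J G B; path J→root: J G B.
First common node: J.

J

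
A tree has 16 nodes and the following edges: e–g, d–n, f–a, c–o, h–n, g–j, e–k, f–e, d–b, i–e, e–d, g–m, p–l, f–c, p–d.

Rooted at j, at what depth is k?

3

Path from j to k: j → g → e → k, which has 3 edges.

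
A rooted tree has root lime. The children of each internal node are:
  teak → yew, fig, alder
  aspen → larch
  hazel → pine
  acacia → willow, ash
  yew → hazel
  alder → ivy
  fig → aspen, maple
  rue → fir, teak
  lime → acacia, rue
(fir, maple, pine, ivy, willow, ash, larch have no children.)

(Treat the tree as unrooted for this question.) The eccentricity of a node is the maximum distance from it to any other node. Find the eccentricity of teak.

4

A farthest node from teak is ash (willow also at distance 4).
The path teak–rue–lime–acacia–ash has 4 edges.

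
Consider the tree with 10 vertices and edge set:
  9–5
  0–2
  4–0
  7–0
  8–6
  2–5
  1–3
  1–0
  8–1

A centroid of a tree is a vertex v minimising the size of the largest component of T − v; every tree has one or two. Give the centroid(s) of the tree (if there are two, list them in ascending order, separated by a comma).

If 0 is removed the pieces have sizes 4, 3, 1, 1, all ≤ ⌊10/2⌋ = 5.
Every other node leaves some component of size > 5, so the centroid is unique.

0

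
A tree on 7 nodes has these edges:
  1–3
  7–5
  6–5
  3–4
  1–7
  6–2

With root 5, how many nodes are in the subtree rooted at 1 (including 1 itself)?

The subtree rooted at 1 contains: 1, 3, 4 — 3 nodes.

3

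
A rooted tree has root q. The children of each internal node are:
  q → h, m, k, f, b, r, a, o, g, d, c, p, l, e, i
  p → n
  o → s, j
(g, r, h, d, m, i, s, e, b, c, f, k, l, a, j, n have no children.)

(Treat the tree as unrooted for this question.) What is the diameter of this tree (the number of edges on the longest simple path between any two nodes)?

BFS from s reaches n last, at distance 4; BFS from n confirms no node is farther.
Path: s–o–q–p–n.

4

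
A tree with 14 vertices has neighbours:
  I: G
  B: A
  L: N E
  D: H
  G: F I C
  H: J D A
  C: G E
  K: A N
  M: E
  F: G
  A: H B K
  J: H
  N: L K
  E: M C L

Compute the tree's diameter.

9

Starting from D, a farthest node is F at distance 9.
One longest path: D - H - A - K - N - L - E - C - G - F.
So the diameter is 9.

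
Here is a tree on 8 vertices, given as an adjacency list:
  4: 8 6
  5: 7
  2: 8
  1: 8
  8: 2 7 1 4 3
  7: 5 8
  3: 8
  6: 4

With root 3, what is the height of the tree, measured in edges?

The longest root-to-leaf path is 3-8-7-5 (3 edges).

3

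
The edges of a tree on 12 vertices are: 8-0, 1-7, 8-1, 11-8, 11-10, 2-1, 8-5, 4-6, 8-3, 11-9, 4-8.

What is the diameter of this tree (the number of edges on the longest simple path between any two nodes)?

BFS from 6 reaches 2 last, at distance 4; BFS from 2 confirms no node is farther.
Path: 6-4-8-1-2.

4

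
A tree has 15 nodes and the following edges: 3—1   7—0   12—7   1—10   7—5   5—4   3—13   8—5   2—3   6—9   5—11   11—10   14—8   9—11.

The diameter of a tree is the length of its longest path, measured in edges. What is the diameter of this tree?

Starting from 13, a farthest node is 12 at distance 7.
One longest path: 13 - 3 - 1 - 10 - 11 - 5 - 7 - 12.
So the diameter is 7.

7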